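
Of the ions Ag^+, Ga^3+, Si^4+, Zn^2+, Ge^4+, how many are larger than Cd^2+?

1

Tabulating Z and e⁻: Si^4+ (Z=14, 10 e⁻), Ge^4+ (Z=32, 28 e⁻), Ga^3+ (Z=31, 28 e⁻), Zn^2+ (Z=30, 28 e⁻), Cd^2+ (Z=48, 46 e⁻), Ag^+ (Z=47, 46 e⁻). Si^4+ < Ge^4+ (same group, period 3 vs 4); Ge^4+ < Ga^3+ (isoelectronic, higher Z=32 is smaller); Ga^3+ < Zn^2+ (isoelectronic, higher Z=31 is smaller); Zn^2+ < Cd^2+ (same group, period 4 vs 5); Cd^2+ < Ag^+ (both 46 e⁻, Z=48>47).
Placing each against Cd^2+: smaller — Si^4+, Ge^4+, Ga^3+, Zn^2+; larger — Ag^+. That's 1.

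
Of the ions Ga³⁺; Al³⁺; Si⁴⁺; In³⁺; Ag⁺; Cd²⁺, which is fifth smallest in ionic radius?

Cd²⁺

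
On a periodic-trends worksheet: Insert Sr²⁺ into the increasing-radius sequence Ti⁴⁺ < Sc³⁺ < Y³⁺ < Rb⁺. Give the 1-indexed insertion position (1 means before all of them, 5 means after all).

Tabulating Z and e⁻: Ti⁴⁺ has 18 e⁻ (Z=22), Sc³⁺ has 18 e⁻ (Z=21), Y³⁺ has 36 e⁻ (Z=39), Sr²⁺ has 36 e⁻ (Z=38), Rb⁺ has 36 e⁻ (Z=37). Ti⁴⁺ < Sc³⁺ (isoelectronic, higher Z=22 is smaller); Sc³⁺ < Y³⁺ (same group, period 4 vs 5); Y³⁺ < Sr²⁺ (both 36 e⁻, Z=39>38); Sr²⁺ < Rb⁺ (both 36 e⁻, Z=38>37).
The complete sequence is Ti⁴⁺ < Sc³⁺ < Y³⁺ < Sr²⁺ < Rb⁺. Sr²⁺ sits at position 4.

4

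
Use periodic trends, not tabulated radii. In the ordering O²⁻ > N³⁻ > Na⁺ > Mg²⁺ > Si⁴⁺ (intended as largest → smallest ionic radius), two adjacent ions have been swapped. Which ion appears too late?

Compare adjacent ions: O²⁻ and N³⁻ share 10 electrons; the higher nuclear charge on O (Z=8) contracts it more, so O²⁻ < N³⁻ — yet in this decreasing list O²⁻ sits before N³⁻. Nothing else is reversed, so N³⁻ should move one place to the left.

N³⁻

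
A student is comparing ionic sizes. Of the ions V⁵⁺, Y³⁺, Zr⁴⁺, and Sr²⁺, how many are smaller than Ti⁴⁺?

Electron counts and nuclear charges: V⁵⁺ (Z=23, 18 e⁻), Ti⁴⁺ (Z=22, 18 e⁻), Zr⁴⁺ (Z=40, 36 e⁻), Y³⁺ (Z=39, 36 e⁻), Sr²⁺ (Z=38, 36 e⁻). V⁵⁺ < Ti⁴⁺ (both 18 e⁻, Z=23>22); Ti⁴⁺ < Zr⁴⁺ (same group, 1 shell fewer); Zr⁴⁺ < Y³⁺ (both 36 e⁻, Z=40>39); Y³⁺ < Sr²⁺ (both 36 e⁻, Z=39>38).
Ordering all of them (including Ti⁴⁺) by radius gives V⁵⁺ < Ti⁴⁺ < Zr⁴⁺ < Y³⁺ < Sr²⁺. So 1 is smaller.

1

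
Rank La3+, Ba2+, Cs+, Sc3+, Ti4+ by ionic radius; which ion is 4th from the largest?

Sc3+

Work out protons and electrons: Ti4+: 18 e⁻, Z=22, Sc3+: 18 e⁻, Z=21, La3+: 54 e⁻, Z=57, Ba2+: 54 e⁻, Z=56, Cs+: 54 e⁻, Z=55. Ti4+ < Sc3+ (isoelectronic, higher Z=22 is smaller); Sc3+ < La3+ (same group, 2 shells fewer); La3+ < Ba2+ (isoelectronic, higher Z=57 is smaller); Ba2+ < Cs+ (both 54 e⁻, Z=56>55).
That gives Ti4+ < Sc3+ < La3+ < Ba2+ < Cs+. From the largest end, number 4 is Sc3+.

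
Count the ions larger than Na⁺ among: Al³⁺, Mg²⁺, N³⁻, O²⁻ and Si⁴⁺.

2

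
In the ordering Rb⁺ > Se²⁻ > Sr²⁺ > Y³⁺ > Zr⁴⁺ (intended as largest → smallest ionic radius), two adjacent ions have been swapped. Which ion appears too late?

The pair Rb⁺, Se²⁻ is the wrong way round — both have 36 electrons but Z(Rb)=37 > Z(Se)=34, so Rb⁺ should be the smaller of the two. All other adjacent pairs agree with periodic trends, so Se²⁻ is the misplaced ion.

Se²⁻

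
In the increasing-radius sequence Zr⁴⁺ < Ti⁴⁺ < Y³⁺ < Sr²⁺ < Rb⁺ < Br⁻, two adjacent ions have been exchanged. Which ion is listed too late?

Compare adjacent ions: both in group 4 with the same charge; Ti⁴⁺ (period 4) has the smaller radius — yet in this increasing list Zr⁴⁺ sits before Ti⁴⁺. Nothing else is reversed, so Ti⁴⁺ should move one place to the left.

Ti⁴⁺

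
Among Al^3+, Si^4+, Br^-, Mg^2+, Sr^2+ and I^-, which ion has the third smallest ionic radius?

Si^4+ has 10 e⁻ (Z=14), Al^3+ has 10 e⁻ (Z=13), Mg^2+ has 10 e⁻ (Z=12), Sr^2+ has 36 e⁻ (Z=38), Br^- has 36 e⁻ (Z=35), I^- has 54 e⁻ (Z=53). Si^4+ < Al^3+ (both 10 e⁻, Z=14>13); Al^3+ < Mg^2+ (both 10 e⁻, Z=13>12); Mg^2+ < Sr^2+ (same group, 2 shells fewer); Sr^2+ < Br^- (isoelectronic, higher Z=38 is smaller); Br^- < I^- (same group, period 4 vs 5).
Full ascending order: Si^4+ < Al^3+ < Mg^2+ < Sr^2+ < Br^- < I^-. Counting from the smallest, position 3 is Mg^2+.

Mg^2+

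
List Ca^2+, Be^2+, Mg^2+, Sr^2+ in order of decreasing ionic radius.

Same group, same charge. Going down the group adds an extra shell of electrons, so the ion gets larger: Be^2+ is highest in the group and smallest.

Sr^2+ > Ca^2+ > Mg^2+ > Be^2+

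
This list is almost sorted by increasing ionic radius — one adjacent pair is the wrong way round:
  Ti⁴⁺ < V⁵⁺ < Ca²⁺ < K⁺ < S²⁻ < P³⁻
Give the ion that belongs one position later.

Compare adjacent ions: they are isoelectronic (18 e⁻) and V has more protons than Ti (23 vs 22), making V⁵⁺ smaller — yet in this increasing list Ti⁴⁺ sits before V⁵⁺. Nothing else is reversed, so Ti⁴⁺ should move one place to the right.

Ti⁴⁺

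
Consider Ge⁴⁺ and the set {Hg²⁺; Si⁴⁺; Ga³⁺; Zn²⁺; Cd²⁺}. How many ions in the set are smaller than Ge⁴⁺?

1

Work out protons and electrons: Si⁴⁺: 10 e⁻, Z=14, Ge⁴⁺: 28 e⁻, Z=32, Ga³⁺: 28 e⁻, Z=31, Zn²⁺: 28 e⁻, Z=30, Cd²⁺: 46 e⁻, Z=48, Hg²⁺: 78 e⁻, Z=80. Si⁴⁺ < Ge⁴⁺ (same group, 1 shell fewer); Ge⁴⁺ < Ga³⁺ (isoelectronic, higher Z=32 is smaller); Ga³⁺ < Zn²⁺ (isoelectronic, higher Z=31 is smaller); Zn²⁺ < Cd²⁺ (same group, 1 shell fewer); Cd²⁺ < Hg²⁺ (same group, 1 shell fewer).
Relative to Ge⁴⁺, the ions that are smaller are Si⁴⁺. Count: 1.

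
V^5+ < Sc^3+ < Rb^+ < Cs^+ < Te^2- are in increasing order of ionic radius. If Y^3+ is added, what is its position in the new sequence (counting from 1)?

3

First list Z and electron count for each: V^5+: 18 e⁻, Z=23, Sc^3+: 18 e⁻, Z=21, Y^3+: 36 e⁻, Z=39, Rb^+: 36 e⁻, Z=37, Cs^+: 54 e⁻, Z=55, Te^2-: 54 e⁻, Z=52. V^5+ < Sc^3+ (both 18 e⁻, Z=23>21); Sc^3+ < Y^3+ (same group, period 4 vs 5); Y^3+ < Rb^+ (both 36 e⁻, Z=39>37); Rb^+ < Cs^+ (same group, period 5 vs 6); Cs^+ < Te^2- (both 54 e⁻, Z=55>52).
With Y^3+ included the full order is V^5+ < Sc^3+ < Y^3+ < Rb^+ < Cs^+ < Te^2-, so it takes position 3.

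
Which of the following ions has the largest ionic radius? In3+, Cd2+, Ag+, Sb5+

All of these have 46 electrons (isoelectronic). With the same electron cloud, the ion with the most protons pulls it in tightest. Nuclear charges: Sb5+ (Z=51), In3+ (Z=49), Cd2+ (Z=48), Ag+ (Z=47). Highest Z is smallest.

Ag+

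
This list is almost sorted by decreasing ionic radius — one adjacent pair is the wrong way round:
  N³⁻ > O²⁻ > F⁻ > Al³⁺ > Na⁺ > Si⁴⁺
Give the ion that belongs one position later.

Check each adjacent pair. Al³⁺ and Na⁺ are reversed: both have 10 electrons but Z(Al)=13 > Z(Na)=11, so Al³⁺ should be the smaller of the two. No other neighbouring pair contradicts the periodic trends, so Al³⁺ is the ion listed too early.

Al³⁺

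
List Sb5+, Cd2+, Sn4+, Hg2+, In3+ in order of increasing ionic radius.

Electron counts and nuclear charges: Sb5+: 46 e⁻, Z=51, Sn4+: 46 e⁻, Z=50, In3+: 46 e⁻, Z=49, Cd2+: 46 e⁻, Z=48, Hg2+: 78 e⁻, Z=80. Sb5+ < Sn4+ (both 46 e⁻, Z=51>50); Sn4+ < In3+ (isoelectronic, higher Z=50 is smaller); In3+ < Cd2+ (both 46 e⁻, Z=49>48); Cd2+ < Hg2+ (same group, 1 shell fewer).

Sb5+ < Sn4+ < In3+ < Cd2+ < Hg2+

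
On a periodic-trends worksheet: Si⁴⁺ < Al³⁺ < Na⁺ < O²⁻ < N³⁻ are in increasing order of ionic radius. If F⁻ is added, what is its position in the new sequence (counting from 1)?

4

All of these have 10 electrons (isoelectronic). With the same electron cloud, the ion with the most protons pulls it in tightest. Nuclear charges: Si⁴⁺ (Z=14), Al³⁺ (Z=13), Na⁺ (Z=11), F⁻ (Z=9), O²⁻ (Z=8), N³⁻ (Z=7). Highest Z is smallest.
The complete sequence is Si⁴⁺ < Al³⁺ < Na⁺ < F⁻ < O²⁻ < N³⁻. F⁻ sits at position 4.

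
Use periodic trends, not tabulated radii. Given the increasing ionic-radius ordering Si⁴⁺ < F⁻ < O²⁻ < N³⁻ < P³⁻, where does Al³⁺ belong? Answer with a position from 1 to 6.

2

Work out protons and electrons: Si⁴⁺ (Z=14, 10 e⁻), Al³⁺ (Z=13, 10 e⁻), F⁻ (Z=9, 10 e⁻), O²⁻ (Z=8, 10 e⁻), N³⁻ (Z=7, 10 e⁻), P³⁻ (Z=15, 18 e⁻). Si⁴⁺ < Al³⁺ (both 10 e⁻, Z=14>13); Al³⁺ < F⁻ (isoelectronic, higher Z=13 is smaller); F⁻ < O²⁻ (isoelectronic, higher Z=9 is smaller); O²⁻ < N³⁻ (isoelectronic, higher Z=8 is smaller); N³⁻ < P³⁻ (same group, period 2 vs 3).
Putting Al³⁺ in gives Si⁴⁺ < Al³⁺ < F⁻ < O²⁻ < N³⁻ < P³⁻; it lands at slot 2.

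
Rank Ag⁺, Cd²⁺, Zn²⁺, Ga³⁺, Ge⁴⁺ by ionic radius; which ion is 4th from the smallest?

Cd²⁺

Ge⁴⁺: 28 e⁻, Z=32, Ga³⁺: 28 e⁻, Z=31, Zn²⁺: 28 e⁻, Z=30, Cd²⁺: 46 e⁻, Z=48, Ag⁺: 46 e⁻, Z=47. Ge⁴⁺ < Ga³⁺ (isoelectronic, higher Z=32 is smaller); Ga³⁺ < Zn²⁺ (both 28 e⁻, Z=31>30); Zn²⁺ < Cd²⁺ (same group, 1 shell fewer); Cd²⁺ < Ag⁺ (both 46 e⁻, Z=48>47).
Full ascending order: Ge⁴⁺ < Ga³⁺ < Zn²⁺ < Cd²⁺ < Ag⁺. Counting from the smallest, position 4 is Cd²⁺.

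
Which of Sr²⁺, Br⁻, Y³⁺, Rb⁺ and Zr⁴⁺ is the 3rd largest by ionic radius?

Each ion has 36 electrons. The ranking follows nuclear charge in reverse — greater Z gives a smaller radius. Zr⁴⁺ (Z=40), Y³⁺ (Z=39), Sr²⁺ (Z=38), Rb⁺ (Z=37), Br⁻ (Z=35).
Ordering: Zr⁴⁺ < Y³⁺ < Sr²⁺ < Rb⁺ < Br⁻. The 3rd largest is Sr²⁺.

Sr²⁺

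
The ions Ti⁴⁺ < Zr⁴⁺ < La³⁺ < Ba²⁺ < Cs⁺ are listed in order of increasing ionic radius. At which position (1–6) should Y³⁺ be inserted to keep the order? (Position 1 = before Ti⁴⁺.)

Work out protons and electrons: Ti⁴⁺: 18 e⁻, Z=22, Zr⁴⁺: 36 e⁻, Z=40, Y³⁺: 36 e⁻, Z=39, La³⁺: 54 e⁻, Z=57, Ba²⁺: 54 e⁻, Z=56, Cs⁺: 54 e⁻, Z=55. Ti⁴⁺ < Zr⁴⁺ (same group, 1 shell fewer); Zr⁴⁺ < Y³⁺ (both 36 e⁻, Z=40>39); Y³⁺ < La³⁺ (same group, 1 shell fewer); La³⁺ < Ba²⁺ (isoelectronic, higher Z=57 is smaller); Ba²⁺ < Cs⁺ (isoelectronic, higher Z=56 is smaller).
Merged order: Ti⁴⁺ < Zr⁴⁺ < Y³⁺ < La³⁺ < Ba²⁺ < Cs⁺ — Y³⁺ is number 3.

3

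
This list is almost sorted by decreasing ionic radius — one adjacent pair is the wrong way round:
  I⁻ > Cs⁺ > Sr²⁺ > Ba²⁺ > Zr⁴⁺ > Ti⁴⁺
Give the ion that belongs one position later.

Sr²⁺

The pair Sr²⁺, Ba²⁺ is the wrong way round — both in group 2 with the same charge; Sr²⁺ (period 5) has the smaller radius. All other adjacent pairs agree with periodic trends, so Sr²⁺ is the misplaced ion.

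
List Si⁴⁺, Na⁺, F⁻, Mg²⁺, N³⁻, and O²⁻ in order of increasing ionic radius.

Si⁴⁺ < Mg²⁺ < Na⁺ < F⁻ < O²⁻ < N³⁻

Each ion has 10 electrons. The ranking follows nuclear charge in reverse — greater Z gives a smaller radius. Si⁴⁺ (Z=14), Mg²⁺ (Z=12), Na⁺ (Z=11), F⁻ (Z=9), O²⁻ (Z=8), N³⁻ (Z=7).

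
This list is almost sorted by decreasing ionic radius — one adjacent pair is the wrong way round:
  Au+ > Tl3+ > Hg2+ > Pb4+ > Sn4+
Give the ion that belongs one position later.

Scanning neighbour by neighbour, only Tl3+/Hg2+ violates a trend: Tl3+ and Hg2+ share 78 electrons; the higher nuclear charge on Tl (Z=81) contracts it more, so Tl3+ < Hg2+. That makes Tl3+ the one sitting a position early relative to where it belongs.

Tl3+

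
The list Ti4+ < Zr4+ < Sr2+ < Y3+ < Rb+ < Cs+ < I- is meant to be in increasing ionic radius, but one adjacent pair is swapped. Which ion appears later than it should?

Y3+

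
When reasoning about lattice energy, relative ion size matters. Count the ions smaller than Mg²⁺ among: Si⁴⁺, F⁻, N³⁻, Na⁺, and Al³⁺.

Isoelectronic series (10 e⁻ each). Size is set by nuclear charge: more protons means a smaller ion. Si⁴⁺ (Z=14), Al³⁺ (Z=13), Mg²⁺ (Z=12), Na⁺ (Z=11), F⁻ (Z=9), N³⁻ (Z=7).
Placing each against Mg²⁺: smaller — Si⁴⁺, Al³⁺; larger — Na⁺, F⁻, N³⁻. Count: 2.

2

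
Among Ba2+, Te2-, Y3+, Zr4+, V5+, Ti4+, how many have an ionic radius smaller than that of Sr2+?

Electron counts and nuclear charges: V5+: 18 e⁻, Z=23, Ti4+: 18 e⁻, Z=22, Zr4+: 36 e⁻, Z=40, Y3+: 36 e⁻, Z=39, Sr2+: 36 e⁻, Z=38, Ba2+: 54 e⁻, Z=56, Te2-: 54 e⁻, Z=52. V5+ < Ti4+ (both 18 e⁻, Z=23>22); Ti4+ < Zr4+ (same group, 1 shell fewer); Zr4+ < Y3+ (both 36 e⁻, Z=40>39); Y3+ < Sr2+ (isoelectronic, higher Z=39 is smaller); Sr2+ < Ba2+ (same group, period 5 vs 6); Ba2+ < Te2- (isoelectronic, higher Z=56 is smaller).
Ordering all of them (including Sr2+) by radius gives V5+ < Ti4+ < Zr4+ < Y3+ < Sr2+ < Ba2+ < Te2-. That's 4.

4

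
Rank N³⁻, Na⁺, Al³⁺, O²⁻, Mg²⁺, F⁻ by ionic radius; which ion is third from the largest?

Isoelectronic series (10 e⁻ each). Size is set by nuclear charge: more protons means a smaller ion. Al³⁺ (Z=13), Mg²⁺ (Z=12), Na⁺ (Z=11), F⁻ (Z=9), O²⁻ (Z=8), N³⁻ (Z=7).
So the order is Al³⁺ < Mg²⁺ < Na⁺ < F⁻ < O²⁻ < N³⁻; the 3rd-largest ion is F⁻.

F⁻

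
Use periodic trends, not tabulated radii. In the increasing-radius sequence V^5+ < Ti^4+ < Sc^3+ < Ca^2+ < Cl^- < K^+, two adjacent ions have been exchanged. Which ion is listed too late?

K^+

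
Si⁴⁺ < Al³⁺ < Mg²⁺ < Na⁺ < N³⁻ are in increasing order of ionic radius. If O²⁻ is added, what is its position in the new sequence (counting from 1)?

5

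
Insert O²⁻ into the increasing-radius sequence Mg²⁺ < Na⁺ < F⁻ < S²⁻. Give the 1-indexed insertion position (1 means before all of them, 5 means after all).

4

Work out protons and electrons: Mg²⁺: 10 e⁻, Z=12, Na⁺: 10 e⁻, Z=11, F⁻: 10 e⁻, Z=9, O²⁻: 10 e⁻, Z=8, S²⁻: 18 e⁻, Z=16. Mg²⁺ < Na⁺ (isoelectronic, higher Z=12 is smaller); Na⁺ < F⁻ (both 10 e⁻, Z=11>9); F⁻ < O²⁻ (both 10 e⁻, Z=9>8); O²⁻ < S²⁻ (same group, period 2 vs 3).
Putting O²⁻ in gives Mg²⁺ < Na⁺ < F⁻ < O²⁻ < S²⁻; it lands at slot 4.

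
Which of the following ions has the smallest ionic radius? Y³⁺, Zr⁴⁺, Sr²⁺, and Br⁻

Isoelectronic series (36 e⁻ each). Size is set by nuclear charge: more protons means a smaller ion. Zr⁴⁺ (Z=40), Y³⁺ (Z=39), Sr²⁺ (Z=38), Br⁻ (Z=35).

Zr⁴⁺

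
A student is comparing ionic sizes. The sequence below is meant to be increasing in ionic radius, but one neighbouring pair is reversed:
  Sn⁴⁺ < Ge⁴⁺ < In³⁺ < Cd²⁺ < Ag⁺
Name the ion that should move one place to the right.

Sn⁴⁺

The pair Sn⁴⁺, Ge⁴⁺ is the wrong way round — both in group 14 with the same charge; Ge⁴⁺ (period 4) has the smaller radius. All other adjacent pairs agree with periodic trends, so Sn⁴⁺ is the misplaced ion.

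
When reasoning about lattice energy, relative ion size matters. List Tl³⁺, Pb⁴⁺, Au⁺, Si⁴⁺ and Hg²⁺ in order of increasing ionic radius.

First list Z and electron count for each: Si⁴⁺ has 10 e⁻ (Z=14), Pb⁴⁺ has 78 e⁻ (Z=82), Tl³⁺ has 78 e⁻ (Z=81), Hg²⁺ has 78 e⁻ (Z=80), Au⁺ has 78 e⁻ (Z=79). Si⁴⁺ < Pb⁴⁺ (same group, 3 shells fewer); Pb⁴⁺ < Tl³⁺ (both 78 e⁻, Z=82>81); Tl³⁺ < Hg²⁺ (isoelectronic, higher Z=81 is smaller); Hg²⁺ < Au⁺ (both 78 e⁻, Z=80>79).

Si⁴⁺ < Pb⁴⁺ < Tl³⁺ < Hg²⁺ < Au⁺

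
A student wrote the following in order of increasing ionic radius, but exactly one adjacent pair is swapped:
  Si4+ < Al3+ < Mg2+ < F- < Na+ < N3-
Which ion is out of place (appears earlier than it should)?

Check each adjacent pair. F- and Na+ are reversed: they are isoelectronic (10 e⁻) and Na has more protons than F (11 vs 9), making Na+ smaller. No other neighbouring pair contradicts the periodic trends, so F- is the ion listed too early.

F-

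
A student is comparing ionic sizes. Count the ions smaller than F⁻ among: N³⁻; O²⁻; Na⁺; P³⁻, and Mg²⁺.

2

Electron counts and nuclear charges: Mg²⁺ (Z=12, 10 e⁻), Na⁺ (Z=11, 10 e⁻), F⁻ (Z=9, 10 e⁻), O²⁻ (Z=8, 10 e⁻), N³⁻ (Z=7, 10 e⁻), P³⁻ (Z=15, 18 e⁻). Mg²⁺ < Na⁺ (isoelectronic, higher Z=12 is smaller); Na⁺ < F⁻ (both 10 e⁻, Z=11>9); F⁻ < O²⁻ (both 10 e⁻, Z=9>8); O²⁻ < N³⁻ (both 10 e⁻, Z=8>7); N³⁻ < P³⁻ (same group, period 2 vs 3).
Ordering all of them (including F⁻) by radius gives Mg²⁺ < Na⁺ < F⁻ < O²⁻ < N³⁻ < P³⁻. Count: 2.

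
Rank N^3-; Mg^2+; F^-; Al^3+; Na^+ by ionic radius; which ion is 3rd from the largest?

Na^+

All of these have 10 electrons (isoelectronic). With the same electron cloud, the ion with the most protons pulls it in tightest. Nuclear charges: Al^3+ (Z=13), Mg^2+ (Z=12), Na^+ (Z=11), F^- (Z=9), N^3- (Z=7). Highest Z is smallest.
That gives Al^3+ < Mg^2+ < Na^+ < F^- < N^3-. From the largest end, number 3 is Na^+.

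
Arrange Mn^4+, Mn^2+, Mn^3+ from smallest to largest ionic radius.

Mn^4+ < Mn^3+ < Mn^2+

These are all Mn ions. Removing more electrons (higher positive charge) pulls the remaining electrons in closer, so Mn^4+ is smallest and Mn^2+ is largest.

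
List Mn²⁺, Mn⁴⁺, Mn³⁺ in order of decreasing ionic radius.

Same element, different charge: the more highly charged cation has fewer electrons and a greater effective nuclear charge per electron, making Mn⁴⁺ the smallest.

Mn²⁺ > Mn³⁺ > Mn⁴⁺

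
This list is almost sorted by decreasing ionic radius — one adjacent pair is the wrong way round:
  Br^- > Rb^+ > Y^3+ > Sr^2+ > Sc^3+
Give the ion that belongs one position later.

Y^3+

The pair Y^3+, Sr^2+ is the wrong way round — both have 36 electrons but Z(Y)=39 > Z(Sr)=38, so Y^3+ should be the smaller of the two. All other adjacent pairs agree with periodic trends, so Y^3+ is the misplaced ion.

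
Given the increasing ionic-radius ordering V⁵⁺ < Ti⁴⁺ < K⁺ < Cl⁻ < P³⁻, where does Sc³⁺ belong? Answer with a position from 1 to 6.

3

All of these have 18 electrons (isoelectronic). With the same electron cloud, the ion with the most protons pulls it in tightest. Nuclear charges: V⁵⁺ (Z=23), Ti⁴⁺ (Z=22), Sc³⁺ (Z=21), K⁺ (Z=19), Cl⁻ (Z=17), P³⁻ (Z=15). Highest Z is smallest.
Putting Sc³⁺ in gives V⁵⁺ < Ti⁴⁺ < Sc³⁺ < K⁺ < Cl⁻ < P³⁻; it lands at slot 3.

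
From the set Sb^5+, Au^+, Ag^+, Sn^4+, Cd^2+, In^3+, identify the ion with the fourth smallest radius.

Sb^5+: 46 e⁻, Z=51, Sn^4+: 46 e⁻, Z=50, In^3+: 46 e⁻, Z=49, Cd^2+: 46 e⁻, Z=48, Ag^+: 46 e⁻, Z=47, Au^+: 78 e⁻, Z=79. Sb^5+ < Sn^4+ (both 46 e⁻, Z=51>50); Sn^4+ < In^3+ (isoelectronic, higher Z=50 is smaller); In^3+ < Cd^2+ (isoelectronic, higher Z=49 is smaller); Cd^2+ < Ag^+ (isoelectronic, higher Z=48 is smaller); Ag^+ < Au^+ (same group, period 5 vs 6).
Full ascending order: Sb^5+ < Sn^4+ < In^3+ < Cd^2+ < Ag^+ < Au^+. Counting from the smallest, position 4 is Cd^2+.

Cd^2+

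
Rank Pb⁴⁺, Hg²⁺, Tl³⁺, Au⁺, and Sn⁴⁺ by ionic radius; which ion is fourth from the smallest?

First list Z and electron count for each: Sn⁴⁺: 46 e⁻, Z=50, Pb⁴⁺: 78 e⁻, Z=82, Tl³⁺: 78 e⁻, Z=81, Hg²⁺: 78 e⁻, Z=80, Au⁺: 78 e⁻, Z=79. Sn⁴⁺ < Pb⁴⁺ (same group, period 5 vs 6); Pb⁴⁺ < Tl³⁺ (both 78 e⁻, Z=82>81); Tl³⁺ < Hg²⁺ (both 78 e⁻, Z=81>80); Hg²⁺ < Au⁺ (isoelectronic, higher Z=80 is smaller).
That gives Sn⁴⁺ < Pb⁴⁺ < Tl³⁺ < Hg²⁺ < Au⁺. From the smallest end, number 4 is Hg²⁺.

Hg²⁺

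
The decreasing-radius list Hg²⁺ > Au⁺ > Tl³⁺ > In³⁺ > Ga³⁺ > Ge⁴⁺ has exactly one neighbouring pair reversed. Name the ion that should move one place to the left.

Check each adjacent pair. Hg²⁺ and Au⁺ are reversed: they are isoelectronic (78 e⁻) and Hg has more protons than Au (80 vs 79), making Hg²⁺ smaller. No other neighbouring pair contradicts the periodic trends, so Au⁺ is the ion listed too late.

Au⁺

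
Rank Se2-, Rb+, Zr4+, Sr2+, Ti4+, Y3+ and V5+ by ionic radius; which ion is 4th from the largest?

Y3+

Work out protons and electrons: V5+: 18 e⁻, Z=23, Ti4+: 18 e⁻, Z=22, Zr4+: 36 e⁻, Z=40, Y3+: 36 e⁻, Z=39, Sr2+: 36 e⁻, Z=38, Rb+: 36 e⁻, Z=37, Se2-: 36 e⁻, Z=34. V5+ < Ti4+ (isoelectronic, higher Z=23 is smaller); Ti4+ < Zr4+ (same group, 1 shell fewer); Zr4+ < Y3+ (isoelectronic, higher Z=40 is smaller); Y3+ < Sr2+ (both 36 e⁻, Z=39>38); Sr2+ < Rb+ (both 36 e⁻, Z=38>37); Rb+ < Se2- (isoelectronic, higher Z=37 is smaller).
So the order is V5+ < Ti4+ < Zr4+ < Y3+ < Sr2+ < Rb+ < Se2-; the 4th-largest ion is Y3+.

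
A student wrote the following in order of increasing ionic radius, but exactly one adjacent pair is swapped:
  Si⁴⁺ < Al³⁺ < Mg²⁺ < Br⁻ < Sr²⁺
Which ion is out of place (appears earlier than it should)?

The pair Br⁻, Sr²⁺ is the wrong way round — Sr²⁺ and Br⁻ share 36 electrons; the higher nuclear charge on Sr (Z=38) contracts it more, so Sr²⁺ < Br⁻. All other adjacent pairs agree with periodic trends, so Br⁻ is the misplaced ion.

Br⁻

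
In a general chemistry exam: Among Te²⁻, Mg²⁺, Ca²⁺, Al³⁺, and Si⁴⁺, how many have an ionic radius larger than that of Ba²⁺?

1

Si⁴⁺ has 10 e⁻ (Z=14), Al³⁺ has 10 e⁻ (Z=13), Mg²⁺ has 10 e⁻ (Z=12), Ca²⁺ has 18 e⁻ (Z=20), Ba²⁺ has 54 e⁻ (Z=56), Te²⁻ has 54 e⁻ (Z=52). Si⁴⁺ < Al³⁺ (isoelectronic, higher Z=14 is smaller); Al³⁺ < Mg²⁺ (isoelectronic, higher Z=13 is smaller); Mg²⁺ < Ca²⁺ (same group, 1 shell fewer); Ca²⁺ < Ba²⁺ (same group, 2 shells fewer); Ba²⁺ < Te²⁻ (isoelectronic, higher Z=56 is smaller).
Overall: Si⁴⁺ < Al³⁺ < Mg²⁺ < Ca²⁺ < Ba²⁺ < Te²⁻. Ba²⁺ has 4 below it and 1 above. That's 1.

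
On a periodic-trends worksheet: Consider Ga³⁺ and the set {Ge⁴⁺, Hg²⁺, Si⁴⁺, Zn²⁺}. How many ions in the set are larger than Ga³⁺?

Work out protons and electrons: Si⁴⁺ (Z=14, 10 e⁻), Ge⁴⁺ (Z=32, 28 e⁻), Ga³⁺ (Z=31, 28 e⁻), Zn²⁺ (Z=30, 28 e⁻), Hg²⁺ (Z=80, 78 e⁻). Si⁴⁺ < Ge⁴⁺ (same group, period 3 vs 4); Ge⁴⁺ < Ga³⁺ (both 28 e⁻, Z=32>31); Ga³⁺ < Zn²⁺ (isoelectronic, higher Z=31 is smaller); Zn²⁺ < Hg²⁺ (same group, period 4 vs 6).
Relative to Ga³⁺, the ions that are larger are Zn²⁺, Hg²⁺. Count: 2.

2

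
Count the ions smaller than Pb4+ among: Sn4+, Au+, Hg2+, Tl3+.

Electron counts and nuclear charges: Sn4+: 46 e⁻, Z=50, Pb4+: 78 e⁻, Z=82, Tl3+: 78 e⁻, Z=81, Hg2+: 78 e⁻, Z=80, Au+: 78 e⁻, Z=79. Sn4+ < Pb4+ (same group, period 5 vs 6); Pb4+ < Tl3+ (isoelectronic, higher Z=82 is smaller); Tl3+ < Hg2+ (isoelectronic, higher Z=81 is smaller); Hg2+ < Au+ (isoelectronic, higher Z=80 is smaller).
Overall: Sn4+ < Pb4+ < Tl3+ < Hg2+ < Au+. Pb4+ has 1 below it and 3 above. Count: 1.

1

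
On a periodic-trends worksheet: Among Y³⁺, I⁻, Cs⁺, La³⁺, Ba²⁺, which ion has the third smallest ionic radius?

Ba²⁺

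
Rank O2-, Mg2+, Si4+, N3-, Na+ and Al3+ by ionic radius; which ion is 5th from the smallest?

Isoelectronic series (10 e⁻ each). Size is set by nuclear charge: more protons means a smaller ion. Si4+ (Z=14), Al3+ (Z=13), Mg2+ (Z=12), Na+ (Z=11), O2- (Z=8), N3- (Z=7).
Full ascending order: Si4+ < Al3+ < Mg2+ < Na+ < O2- < N3-. Counting from the smallest, position 5 is O2-.

O2-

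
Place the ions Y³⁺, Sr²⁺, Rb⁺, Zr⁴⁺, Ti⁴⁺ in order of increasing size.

Ti⁴⁺ < Zr⁴⁺ < Y³⁺ < Sr²⁺ < Rb⁺

First list Z and electron count for each: Ti⁴⁺: 18 e⁻, Z=22, Zr⁴⁺: 36 e⁻, Z=40, Y³⁺: 36 e⁻, Z=39, Sr²⁺: 36 e⁻, Z=38, Rb⁺: 36 e⁻, Z=37. Ti⁴⁺ < Zr⁴⁺ (same group, 1 shell fewer); Zr⁴⁺ < Y³⁺ (isoelectronic, higher Z=40 is smaller); Y³⁺ < Sr²⁺ (isoelectronic, higher Z=39 is smaller); Sr²⁺ < Rb⁺ (isoelectronic, higher Z=38 is smaller).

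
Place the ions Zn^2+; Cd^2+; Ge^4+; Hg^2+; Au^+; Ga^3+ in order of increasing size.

Ge^4+ < Ga^3+ < Zn^2+ < Cd^2+ < Hg^2+ < Au^+

First list Z and electron count for each: Ge^4+ has 28 e⁻ (Z=32), Ga^3+ has 28 e⁻ (Z=31), Zn^2+ has 28 e⁻ (Z=30), Cd^2+ has 46 e⁻ (Z=48), Hg^2+ has 78 e⁻ (Z=80), Au^+ has 78 e⁻ (Z=79). Ge^4+ < Ga^3+ (isoelectronic, higher Z=32 is smaller); Ga^3+ < Zn^2+ (isoelectronic, higher Z=31 is smaller); Zn^2+ < Cd^2+ (same group, 1 shell fewer); Cd^2+ < Hg^2+ (same group, period 5 vs 6); Hg^2+ < Au^+ (isoelectronic, higher Z=80 is smaller).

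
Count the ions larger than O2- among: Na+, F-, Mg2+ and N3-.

Each ion has 10 electrons. The ranking follows nuclear charge in reverse — greater Z gives a smaller radius. Mg2+ (Z=12), Na+ (Z=11), F- (Z=9), O2- (Z=8), N3- (Z=7).
Relative to O2-, the ions that are larger are N3-. That's 1.

1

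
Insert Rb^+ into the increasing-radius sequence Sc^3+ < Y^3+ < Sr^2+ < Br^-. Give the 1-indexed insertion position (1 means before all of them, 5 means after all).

First list Z and electron count for each: Sc^3+: 18 e⁻, Z=21, Y^3+: 36 e⁻, Z=39, Sr^2+: 36 e⁻, Z=38, Rb^+: 36 e⁻, Z=37, Br^-: 36 e⁻, Z=35. Sc^3+ < Y^3+ (same group, period 4 vs 5); Y^3+ < Sr^2+ (isoelectronic, higher Z=39 is smaller); Sr^2+ < Rb^+ (isoelectronic, higher Z=38 is smaller); Rb^+ < Br^- (both 36 e⁻, Z=37>35).
Merged order: Sc^3+ < Y^3+ < Sr^2+ < Rb^+ < Br^- — Rb^+ is number 4.

4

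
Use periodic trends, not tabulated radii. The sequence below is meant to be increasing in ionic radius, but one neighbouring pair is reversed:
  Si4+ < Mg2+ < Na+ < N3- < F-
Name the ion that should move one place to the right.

N3-

Check each adjacent pair. N3- and F- are reversed: they are isoelectronic (10 e⁻) and F has more protons than N (9 vs 7), making F- smaller. No other neighbouring pair contradicts the periodic trends, so N3- is the ion listed too early.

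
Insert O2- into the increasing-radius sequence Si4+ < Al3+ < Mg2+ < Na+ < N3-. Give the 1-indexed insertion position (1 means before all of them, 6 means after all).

5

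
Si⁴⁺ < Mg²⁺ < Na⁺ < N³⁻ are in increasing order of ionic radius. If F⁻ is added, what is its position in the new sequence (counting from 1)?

4

Each ion has 10 electrons. The ranking follows nuclear charge in reverse — greater Z gives a smaller radius. Si⁴⁺ (Z=14), Mg²⁺ (Z=12), Na⁺ (Z=11), F⁻ (Z=9), N³⁻ (Z=7).
The complete sequence is Si⁴⁺ < Mg²⁺ < Na⁺ < F⁻ < N³⁻. F⁻ sits at position 4.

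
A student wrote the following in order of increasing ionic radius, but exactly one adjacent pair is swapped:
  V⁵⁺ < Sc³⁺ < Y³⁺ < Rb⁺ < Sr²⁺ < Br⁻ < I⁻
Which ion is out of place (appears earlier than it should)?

Rb⁺

The pair Rb⁺, Sr²⁺ is the wrong way round — both have 36 electrons but Z(Sr)=38 > Z(Rb)=37, so Sr²⁺ should be the smaller of the two. All other adjacent pairs agree with periodic trends, so Rb⁺ is the misplaced ion.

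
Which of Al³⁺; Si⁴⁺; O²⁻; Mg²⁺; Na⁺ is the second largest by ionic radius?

These species are isoelectronic with 10 electrons. The only difference is the number of protons: Si⁴⁺ (Z=14), Al³⁺ (Z=13), Mg²⁺ (Z=12), Na⁺ (Z=11), O²⁻ (Z=8). The strongest nuclear pull (Si⁴⁺) gives the smallest ion.
Full ascending order: Si⁴⁺ < Al³⁺ < Mg²⁺ < Na⁺ < O²⁻. Counting from the largest, position 2 is Na⁺.

Na⁺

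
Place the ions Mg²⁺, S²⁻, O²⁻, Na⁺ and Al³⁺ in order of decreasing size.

S²⁻ > O²⁻ > Na⁺ > Mg²⁺ > Al³⁺

First list Z and electron count for each: Al³⁺: 10 e⁻, Z=13, Mg²⁺: 10 e⁻, Z=12, Na⁺: 10 e⁻, Z=11, O²⁻: 10 e⁻, Z=8, S²⁻: 18 e⁻, Z=16. Al³⁺ < Mg²⁺ (isoelectronic, higher Z=13 is smaller); Mg²⁺ < Na⁺ (both 10 e⁻, Z=12>11); Na⁺ < O²⁻ (both 10 e⁻, Z=11>8); O²⁻ < S²⁻ (same group, period 2 vs 3).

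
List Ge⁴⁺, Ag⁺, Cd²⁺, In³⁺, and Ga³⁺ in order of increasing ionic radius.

Ge⁴⁺ < Ga³⁺ < In³⁺ < Cd²⁺ < Ag⁺

Ge⁴⁺: 28 e⁻, Z=32, Ga³⁺: 28 e⁻, Z=31, In³⁺: 46 e⁻, Z=49, Cd²⁺: 46 e⁻, Z=48, Ag⁺: 46 e⁻, Z=47. Ge⁴⁺ < Ga³⁺ (isoelectronic, higher Z=32 is smaller); Ga³⁺ < In³⁺ (same group, period 4 vs 5); In³⁺ < Cd²⁺ (isoelectronic, higher Z=49 is smaller); Cd²⁺ < Ag⁺ (isoelectronic, higher Z=48 is smaller).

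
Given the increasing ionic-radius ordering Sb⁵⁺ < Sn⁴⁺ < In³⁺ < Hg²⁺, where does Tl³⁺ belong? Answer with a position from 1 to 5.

Sb⁵⁺ (Z=51, 46 e⁻), Sn⁴⁺ (Z=50, 46 e⁻), In³⁺ (Z=49, 46 e⁻), Tl³⁺ (Z=81, 78 e⁻), Hg²⁺ (Z=80, 78 e⁻). Sb⁵⁺ < Sn⁴⁺ (isoelectronic, higher Z=51 is smaller); Sn⁴⁺ < In³⁺ (isoelectronic, higher Z=50 is smaller); In³⁺ < Tl³⁺ (same group, period 5 vs 6); Tl³⁺ < Hg²⁺ (isoelectronic, higher Z=81 is smaller).
The complete sequence is Sb⁵⁺ < Sn⁴⁺ < In³⁺ < Tl³⁺ < Hg²⁺. Tl³⁺ sits at position 4.

4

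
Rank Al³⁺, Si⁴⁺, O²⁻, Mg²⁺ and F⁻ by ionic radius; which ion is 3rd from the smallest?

These species are isoelectronic with 10 electrons. The only difference is the number of protons: Si⁴⁺ (Z=14), Al³⁺ (Z=13), Mg²⁺ (Z=12), F⁻ (Z=9), O²⁻ (Z=8). The strongest nuclear pull (Si⁴⁺) gives the smallest ion.
Ordering: Si⁴⁺ < Al³⁺ < Mg²⁺ < F⁻ < O²⁻. The 3rd smallest is Mg²⁺.

Mg²⁺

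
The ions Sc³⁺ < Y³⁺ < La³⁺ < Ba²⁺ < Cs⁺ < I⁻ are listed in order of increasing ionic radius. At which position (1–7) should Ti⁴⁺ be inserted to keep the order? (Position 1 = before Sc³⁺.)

Ti⁴⁺: 18 e⁻, Z=22, Sc³⁺: 18 e⁻, Z=21, Y³⁺: 36 e⁻, Z=39, La³⁺: 54 e⁻, Z=57, Ba²⁺: 54 e⁻, Z=56, Cs⁺: 54 e⁻, Z=55, I⁻: 54 e⁻, Z=53. Ti⁴⁺ < Sc³⁺ (isoelectronic, higher Z=22 is smaller); Sc³⁺ < Y³⁺ (same group, 1 shell fewer); Y³⁺ < La³⁺ (same group, 1 shell fewer); La³⁺ < Ba²⁺ (isoelectronic, higher Z=57 is smaller); Ba²⁺ < Cs⁺ (both 54 e⁻, Z=56>55); Cs⁺ < I⁻ (both 54 e⁻, Z=55>53).
Putting Ti⁴⁺ in gives Ti⁴⁺ < Sc³⁺ < Y³⁺ < La³⁺ < Ba²⁺ < Cs⁺ < I⁻; it lands at slot 1.

1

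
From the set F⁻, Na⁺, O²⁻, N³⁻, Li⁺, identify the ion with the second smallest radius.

Na⁺

Work out protons and electrons: Li⁺ (Z=3, 2 e⁻), Na⁺ (Z=11, 10 e⁻), F⁻ (Z=9, 10 e⁻), O²⁻ (Z=8, 10 e⁻), N³⁻ (Z=7, 10 e⁻). Li⁺ < Na⁺ (same group, period 2 vs 3); Na⁺ < F⁻ (isoelectronic, higher Z=11 is smaller); F⁻ < O²⁻ (isoelectronic, higher Z=9 is smaller); O²⁻ < N³⁻ (both 10 e⁻, Z=8>7).
So the order is Li⁺ < Na⁺ < F⁻ < O²⁻ < N³⁻; the 2nd-smallest ion is Na⁺.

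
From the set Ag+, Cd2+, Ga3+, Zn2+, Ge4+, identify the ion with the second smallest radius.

Tabulating Z and e⁻: Ge4+: 28 e⁻, Z=32, Ga3+: 28 e⁻, Z=31, Zn2+: 28 e⁻, Z=30, Cd2+: 46 e⁻, Z=48, Ag+: 46 e⁻, Z=47. Ge4+ < Ga3+ (isoelectronic, higher Z=32 is smaller); Ga3+ < Zn2+ (isoelectronic, higher Z=31 is smaller); Zn2+ < Cd2+ (same group, period 4 vs 5); Cd2+ < Ag+ (isoelectronic, higher Z=48 is smaller).
Ordering: Ge4+ < Ga3+ < Zn2+ < Cd2+ < Ag+. The second smallest is Ga3+.

Ga3+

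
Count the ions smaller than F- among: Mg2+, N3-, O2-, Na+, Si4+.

3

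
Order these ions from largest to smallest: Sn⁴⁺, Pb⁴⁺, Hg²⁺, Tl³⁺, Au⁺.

Au⁺ > Hg²⁺ > Tl³⁺ > Pb⁴⁺ > Sn⁴⁺

Work out protons and electrons: Sn⁴⁺ has 46 e⁻ (Z=50), Pb⁴⁺ has 78 e⁻ (Z=82), Tl³⁺ has 78 e⁻ (Z=81), Hg²⁺ has 78 e⁻ (Z=80), Au⁺ has 78 e⁻ (Z=79). Sn⁴⁺ < Pb⁴⁺ (same group, period 5 vs 6); Pb⁴⁺ < Tl³⁺ (both 78 e⁻, Z=82>81); Tl³⁺ < Hg²⁺ (isoelectronic, higher Z=81 is smaller); Hg²⁺ < Au⁺ (both 78 e⁻, Z=80>79).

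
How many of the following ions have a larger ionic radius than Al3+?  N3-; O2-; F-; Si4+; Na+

4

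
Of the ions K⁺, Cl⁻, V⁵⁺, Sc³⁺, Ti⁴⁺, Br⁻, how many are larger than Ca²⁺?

V⁵⁺ (Z=23, 18 e⁻), Ti⁴⁺ (Z=22, 18 e⁻), Sc³⁺ (Z=21, 18 e⁻), Ca²⁺ (Z=20, 18 e⁻), K⁺ (Z=19, 18 e⁻), Cl⁻ (Z=17, 18 e⁻), Br⁻ (Z=35, 36 e⁻). V⁵⁺ < Ti⁴⁺ (isoelectronic, higher Z=23 is smaller); Ti⁴⁺ < Sc³⁺ (both 18 e⁻, Z=22>21); Sc³⁺ < Ca²⁺ (isoelectronic, higher Z=21 is smaller); Ca²⁺ < K⁺ (isoelectronic, higher Z=20 is smaller); K⁺ < Cl⁻ (both 18 e⁻, Z=19>17); Cl⁻ < Br⁻ (same group, 1 shell fewer).
Ordering all of them (including Ca²⁺) by radius gives V⁵⁺ < Ti⁴⁺ < Sc³⁺ < Ca²⁺ < K⁺ < Cl⁻ < Br⁻. So 3 are larger.

3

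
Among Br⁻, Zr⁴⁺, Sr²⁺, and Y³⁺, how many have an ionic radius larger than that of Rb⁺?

All of these have 36 electrons (isoelectronic). With the same electron cloud, the ion with the most protons pulls it in tightest. Nuclear charges: Zr⁴⁺ (Z=40), Y³⁺ (Z=39), Sr²⁺ (Z=38), Rb⁺ (Z=37), Br⁻ (Z=35). Highest Z is smallest.
Placing each against Rb⁺: smaller — Zr⁴⁺, Y³⁺, Sr²⁺; larger — Br⁻. So 1 is larger.

1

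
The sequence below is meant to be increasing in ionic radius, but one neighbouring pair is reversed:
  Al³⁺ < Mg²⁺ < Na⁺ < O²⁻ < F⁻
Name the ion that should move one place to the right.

O²⁻

Check each adjacent pair. O²⁻ and F⁻ are reversed: they are isoelectronic (10 e⁻) and F has more protons than O (9 vs 8), making F⁻ smaller. No other neighbouring pair contradicts the periodic trends, so O²⁻ is the ion listed too early.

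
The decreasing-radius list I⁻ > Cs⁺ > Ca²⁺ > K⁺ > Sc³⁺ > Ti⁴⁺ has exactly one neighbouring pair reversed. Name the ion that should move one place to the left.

Compare adjacent ions: Ca²⁺ and K⁺ share 18 electrons; the higher nuclear charge on Ca (Z=20) contracts it more, so Ca²⁺ < K⁺ — yet in this decreasing list Ca²⁺ sits before K⁺. Nothing else is reversed, so K⁺ should move one place to the left.

K⁺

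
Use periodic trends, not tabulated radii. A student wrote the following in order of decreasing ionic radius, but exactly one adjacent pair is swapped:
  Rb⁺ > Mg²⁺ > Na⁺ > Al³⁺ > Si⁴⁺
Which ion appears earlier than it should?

Compare adjacent ions: both have 10 electrons but Z(Mg)=12 > Z(Na)=11, so Mg²⁺ should be the smaller of the two — yet in this decreasing list Mg²⁺ sits before Na⁺. Nothing else is reversed, so Mg²⁺ should move one place to the right.

Mg²⁺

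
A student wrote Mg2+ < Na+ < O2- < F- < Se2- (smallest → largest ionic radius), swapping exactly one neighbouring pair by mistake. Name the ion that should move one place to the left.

Compare adjacent ions: F- and O2- share 10 electrons; the higher nuclear charge on F (Z=9) contracts it more, so F- < O2- — yet in this increasing list O2- sits before F-. Nothing else is reversed, so F- should move one place to the left.

F-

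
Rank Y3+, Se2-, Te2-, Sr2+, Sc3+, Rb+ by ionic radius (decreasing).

Te2- > Se2- > Rb+ > Sr2+ > Y3+ > Sc3+

Work out protons and electrons: Sc3+ (Z=21, 18 e⁻), Y3+ (Z=39, 36 e⁻), Sr2+ (Z=38, 36 e⁻), Rb+ (Z=37, 36 e⁻), Se2- (Z=34, 36 e⁻), Te2- (Z=52, 54 e⁻). Sc3+ < Y3+ (same group, 1 shell fewer); Y3+ < Sr2+ (isoelectronic, higher Z=39 is smaller); Sr2+ < Rb+ (isoelectronic, higher Z=38 is smaller); Rb+ < Se2- (isoelectronic, higher Z=37 is smaller); Se2- < Te2- (same group, 1 shell fewer).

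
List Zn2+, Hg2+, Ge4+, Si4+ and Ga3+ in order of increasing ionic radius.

Si4+ < Ge4+ < Ga3+ < Zn2+ < Hg2+

Electron counts and nuclear charges: Si4+ (Z=14, 10 e⁻), Ge4+ (Z=32, 28 e⁻), Ga3+ (Z=31, 28 e⁻), Zn2+ (Z=30, 28 e⁻), Hg2+ (Z=80, 78 e⁻). Si4+ < Ge4+ (same group, period 3 vs 4); Ge4+ < Ga3+ (both 28 e⁻, Z=32>31); Ga3+ < Zn2+ (both 28 e⁻, Z=31>30); Zn2+ < Hg2+ (same group, 2 shells fewer).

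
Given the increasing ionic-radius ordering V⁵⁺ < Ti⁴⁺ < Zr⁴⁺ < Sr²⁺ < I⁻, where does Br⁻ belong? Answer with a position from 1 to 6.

Work out protons and electrons: V⁵⁺ (Z=23, 18 e⁻), Ti⁴⁺ (Z=22, 18 e⁻), Zr⁴⁺ (Z=40, 36 e⁻), Sr²⁺ (Z=38, 36 e⁻), Br⁻ (Z=35, 36 e⁻), I⁻ (Z=53, 54 e⁻). V⁵⁺ < Ti⁴⁺ (both 18 e⁻, Z=23>22); Ti⁴⁺ < Zr⁴⁺ (same group, period 4 vs 5); Zr⁴⁺ < Sr²⁺ (both 36 e⁻, Z=40>38); Sr²⁺ < Br⁻ (isoelectronic, higher Z=38 is smaller); Br⁻ < I⁻ (same group, period 4 vs 5).
The complete sequence is V⁵⁺ < Ti⁴⁺ < Zr⁴⁺ < Sr²⁺ < Br⁻ < I⁻. Br⁻ sits at position 5.

5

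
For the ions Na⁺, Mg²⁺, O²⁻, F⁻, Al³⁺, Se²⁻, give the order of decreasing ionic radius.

Se²⁻ > O²⁻ > F⁻ > Na⁺ > Mg²⁺ > Al³⁺

First list Z and electron count for each: Al³⁺ (Z=13, 10 e⁻), Mg²⁺ (Z=12, 10 e⁻), Na⁺ (Z=11, 10 e⁻), F⁻ (Z=9, 10 e⁻), O²⁻ (Z=8, 10 e⁻), Se²⁻ (Z=34, 36 e⁻). Al³⁺ < Mg²⁺ (both 10 e⁻, Z=13>12); Mg²⁺ < Na⁺ (isoelectronic, higher Z=12 is smaller); Na⁺ < F⁻ (both 10 e⁻, Z=11>9); F⁻ < O²⁻ (both 10 e⁻, Z=9>8); O²⁻ < Se²⁻ (same group, period 2 vs 4).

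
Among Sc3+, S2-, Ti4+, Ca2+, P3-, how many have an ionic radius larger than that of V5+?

5

Each ion has 18 electrons. The ranking follows nuclear charge in reverse — greater Z gives a smaller radius. V5+ (Z=23), Ti4+ (Z=22), Sc3+ (Z=21), Ca2+ (Z=20), S2- (Z=16), P3- (Z=15).
Overall: V5+ < Ti4+ < Sc3+ < Ca2+ < S2- < P3-. V5+ has 0 below it and 5 above. That's 5.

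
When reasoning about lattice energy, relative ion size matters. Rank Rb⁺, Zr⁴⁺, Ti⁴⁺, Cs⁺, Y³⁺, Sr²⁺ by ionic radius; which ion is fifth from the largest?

Zr⁴⁺

First list Z and electron count for each: Ti⁴⁺ has 18 e⁻ (Z=22), Zr⁴⁺ has 36 e⁻ (Z=40), Y³⁺ has 36 e⁻ (Z=39), Sr²⁺ has 36 e⁻ (Z=38), Rb⁺ has 36 e⁻ (Z=37), Cs⁺ has 54 e⁻ (Z=55). Ti⁴⁺ < Zr⁴⁺ (same group, period 4 vs 5); Zr⁴⁺ < Y³⁺ (isoelectronic, higher Z=40 is smaller); Y³⁺ < Sr²⁺ (isoelectronic, higher Z=39 is smaller); Sr²⁺ < Rb⁺ (isoelectronic, higher Z=38 is smaller); Rb⁺ < Cs⁺ (same group, period 5 vs 6).
Ordering: Ti⁴⁺ < Zr⁴⁺ < Y³⁺ < Sr²⁺ < Rb⁺ < Cs⁺. The fifth largest is Zr⁴⁺.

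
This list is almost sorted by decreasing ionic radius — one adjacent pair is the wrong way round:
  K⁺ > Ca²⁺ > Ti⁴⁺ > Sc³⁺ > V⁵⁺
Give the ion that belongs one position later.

Compare adjacent ions: they are isoelectronic (18 e⁻) and Ti has more protons than Sc (22 vs 21), making Ti⁴⁺ smaller — yet in this decreasing list Ti⁴⁺ sits before Sc³⁺. Nothing else is reversed, so Ti⁴⁺ should move one place to the right.

Ti⁴⁺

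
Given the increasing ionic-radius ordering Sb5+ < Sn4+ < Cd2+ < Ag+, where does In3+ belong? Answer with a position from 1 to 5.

3

Isoelectronic series (46 e⁻ each). Size is set by nuclear charge: more protons means a smaller ion. Sb5+ (Z=51), Sn4+ (Z=50), In3+ (Z=49), Cd2+ (Z=48), Ag+ (Z=47).
The complete sequence is Sb5+ < Sn4+ < In3+ < Cd2+ < Ag+. In3+ sits at position 3.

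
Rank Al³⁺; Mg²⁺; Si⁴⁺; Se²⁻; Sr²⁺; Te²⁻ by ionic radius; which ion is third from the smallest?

Tabulating Z and e⁻: Si⁴⁺ has 10 e⁻ (Z=14), Al³⁺ has 10 e⁻ (Z=13), Mg²⁺ has 10 e⁻ (Z=12), Sr²⁺ has 36 e⁻ (Z=38), Se²⁻ has 36 e⁻ (Z=34), Te²⁻ has 54 e⁻ (Z=52). Si⁴⁺ < Al³⁺ (isoelectronic, higher Z=14 is smaller); Al³⁺ < Mg²⁺ (both 10 e⁻, Z=13>12); Mg²⁺ < Sr²⁺ (same group, period 3 vs 5); Sr²⁺ < Se²⁻ (isoelectronic, higher Z=38 is smaller); Se²⁻ < Te²⁻ (same group, period 4 vs 5).
That gives Si⁴⁺ < Al³⁺ < Mg²⁺ < Sr²⁺ < Se²⁻ < Te²⁻. From the smallest end, number 3 is Mg²⁺.

Mg²⁺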